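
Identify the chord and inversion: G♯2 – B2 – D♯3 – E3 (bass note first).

E major seventh, first inversion

The distinct note names are G#, B, D#, E. Stacked in thirds they read E–G#–B–D#, which is a major seventh chord on E.
The lowest note is G#, the third of the chord, so this is first inversion (figured bass 6/5).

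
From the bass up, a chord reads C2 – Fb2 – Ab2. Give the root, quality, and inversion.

Fb augmented, second inversion

The pitch classes C, Fb, Ab arrange in thirds as Fb–Ab–C: an Fb augmented triad.
With the fifth (C) in the bass, the chord is in second inversion (figured bass 6/4).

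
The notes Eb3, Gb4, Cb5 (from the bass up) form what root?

Cb

Reordering Eb, Gb, Cb into stacked thirds gives Cb–Eb–Gb; the bottom of that stack, Cb, is the root.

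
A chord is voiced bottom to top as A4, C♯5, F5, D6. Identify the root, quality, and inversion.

The pitch classes A, C#, F, D arrange in thirds as D–F–A–C#: a D minor-major seventh chord.
With the fifth (A) in the bass, the chord is in second inversion (figured bass 4/3).

D minor-major seventh, second inversion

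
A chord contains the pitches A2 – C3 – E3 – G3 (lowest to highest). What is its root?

A, C, E, G are the tones of an A minor seventh chord (A–C–E–G), making A the root.

A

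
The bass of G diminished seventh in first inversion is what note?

The third of G diminished seventh (G–Bb–Db–Fb) is Bb; that is the bass in first inversion.

Bb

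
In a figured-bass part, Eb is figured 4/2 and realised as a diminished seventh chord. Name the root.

The figures 4/2 mean the seventh of the chord is in the bass. If Eb is the seventh of a diminished seventh chord, the root is F# (chord tones F#–A–C–Eb).

F#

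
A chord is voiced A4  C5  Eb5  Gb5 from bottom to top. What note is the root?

The distinct letter names are A, C, Eb, Gb. Arranged as a stack of thirds they read A–C–Eb–Gb, so A is the root (an A diminished seventh chord).

A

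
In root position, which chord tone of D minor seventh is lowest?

D

D minor seventh is D–F–A–C. Root position places the root in the bass: D.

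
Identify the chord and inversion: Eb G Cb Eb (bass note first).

Cb augmented, first inversion

Reducing to letter names: Eb, G, Cb. These stack in thirds as Cb–Eb–G — a Cb augmented triad.
Eb is the third of Cb augmented; third in the bass means first inversion (figured bass 6).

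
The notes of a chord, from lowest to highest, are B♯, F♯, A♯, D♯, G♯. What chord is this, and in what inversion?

Reducing to letter names: B#, F#, A#, D#, G#. These stack in thirds as G#–B#–D#–F#–A# — a G# dominant ninth chord.
B# is the third of G# dominant ninth; third in the bass means first inversion.

G# dominant ninth, first inversion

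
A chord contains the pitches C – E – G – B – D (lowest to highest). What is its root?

C

C, E, G, B, D are the tones of a C major ninth chord (C–E–G–B–D), making C the root.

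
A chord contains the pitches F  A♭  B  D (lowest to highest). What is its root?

B

Reordering F, Ab, B, D into stacked thirds gives B–D–F–Ab; the bottom of that stack, B, is the root.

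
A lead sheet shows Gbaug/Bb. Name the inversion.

Gbaug/Bb means Gb augmented with Bb in the bass. Bb is the third of Gb augmented (Gb–Bb–D), so this is first inversion.

first inversion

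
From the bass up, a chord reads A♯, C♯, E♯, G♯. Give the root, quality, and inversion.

A# minor seventh, root position

The distinct note names are A#, C#, E#, G#. Stacked in thirds they read A#–C#–E#–G#, which is a minor seventh chord on A#.
The lowest note is A#, the root of the chord, so this is root position (figured bass 7).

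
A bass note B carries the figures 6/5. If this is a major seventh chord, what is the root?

G

The figures 6/5 mean the third of the chord is in the bass. If B is the third of a major seventh chord, the root is G (chord tones G–B–D–F#).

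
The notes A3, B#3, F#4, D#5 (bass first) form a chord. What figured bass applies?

The notes A, B#, F#, D# stack in thirds as B#–D#–F#–A — a B# diminished seventh chord. The bass A is the seventh, so this is third inversion: figured 4/2.

4/2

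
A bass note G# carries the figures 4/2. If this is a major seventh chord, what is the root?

The figures 4/2 mean the seventh of the chord is in the bass. If G# is the seventh of a major seventh chord, the root is A (chord tones A–C#–E–G#).

A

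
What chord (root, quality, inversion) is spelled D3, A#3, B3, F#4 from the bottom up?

B minor-major seventh, first inversion

Reducing to letter names: D, A#, B, F#. These stack in thirds as B–D–F#–A# — a B minor-major seventh chord.
D is the third of B minor-major seventh; third in the bass means first inversion (figured bass 6/5).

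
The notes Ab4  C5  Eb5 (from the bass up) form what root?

Ab

The distinct letter names are Ab, C, Eb. Arranged as a stack of thirds they read Ab–C–Eb, so Ab is the root (an Ab major triad).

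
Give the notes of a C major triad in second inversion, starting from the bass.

G, C, E

C major is C–E–G. Second inversion puts the fifth (G) in the bass, with the remaining tones above: G, C, E.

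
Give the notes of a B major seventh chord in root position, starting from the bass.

B major seventh is B–D#–F#–A#. Root position puts the root (B) in the bass, with the remaining tones above: B, D#, F#, A#.

B, D#, F#, A#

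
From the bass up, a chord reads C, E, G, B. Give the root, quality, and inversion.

Reducing to letter names: C, E, G, B. These stack in thirds as C–E–G–B — a C major seventh chord.
C is the root of C major seventh; root in the bass means root position (figured bass 7).

C major seventh, root position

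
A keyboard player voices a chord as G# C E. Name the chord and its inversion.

The pitch classes G#, C, E arrange in thirds as C–E–G#: a C augmented triad.
With the fifth (G#) in the bass, the chord is in second inversion (figured bass 6/4).

C augmented, second inversion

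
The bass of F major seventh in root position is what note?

F

F major seventh is F–A–C–E. Root position places the root in the bass: F.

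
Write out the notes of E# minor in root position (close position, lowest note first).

Spelling E# minor: E#–G#–B#. In root position the root is bass, giving E#, G#, B# from the bottom.

E#, G#, B#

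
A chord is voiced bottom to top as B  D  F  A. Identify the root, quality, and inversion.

B half-diminished seventh, root position

The pitch classes B, D, F, A arrange in thirds as B–D–F–A: a B half-diminished seventh chord.
B is the root of B half-diminished seventh; root in the bass means root position (figured bass 7).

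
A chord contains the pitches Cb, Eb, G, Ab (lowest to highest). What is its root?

Ab

Reordering Cb, Eb, G, Ab into stacked thirds gives Ab–Cb–Eb–G; the bottom of that stack, Ab, is the root.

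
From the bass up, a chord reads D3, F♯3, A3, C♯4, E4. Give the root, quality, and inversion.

D major ninth, root position

The pitch classes D, F#, A, C#, E arrange in thirds as D–F#–A–C#–E: a D major ninth chord.
D is the root of D major ninth; root in the bass means root position.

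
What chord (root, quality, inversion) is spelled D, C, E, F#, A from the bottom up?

Reducing to letter names: D, C, E, F#, A. These stack in thirds as D–F#–A–C–E — a D dominant ninth chord.
With the root (D) in the bass, the chord is in root position.

D dominant ninth, root position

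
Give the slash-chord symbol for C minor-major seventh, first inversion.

Cm(maj7)/Eb

First inversion of C minor-major seventh has the third (Eb) in the bass. As a slash chord: Cm(maj7)/Eb.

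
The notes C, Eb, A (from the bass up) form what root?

A

C, Eb, A are the tones of an A diminished triad (A–C–Eb), making A the root.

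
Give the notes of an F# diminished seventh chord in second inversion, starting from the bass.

C, Eb, F#, A

The chord tones are F#–A–C–Eb. With the fifth (C) lowest for second inversion: C, Eb, F#, A.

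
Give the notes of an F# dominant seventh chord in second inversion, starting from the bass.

The chord tones are F#–A#–C#–E. With the fifth (C#) lowest for second inversion: C#, E, F#, A#.

C#, E, F#, A#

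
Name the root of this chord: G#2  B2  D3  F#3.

The distinct letter names are G#, B, D, F#. Arranged as a stack of thirds they read G#–B–D–F#, so G# is the root (a G# half-diminished seventh chord).

G#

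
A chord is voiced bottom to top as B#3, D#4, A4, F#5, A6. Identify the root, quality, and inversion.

B# diminished seventh, root position

Reducing to letter names: B#, D#, A, F#. These stack in thirds as B#–D#–F#–A — a B# diminished seventh chord.
B# is the root of B# diminished seventh; root in the bass means root position (figured bass 7).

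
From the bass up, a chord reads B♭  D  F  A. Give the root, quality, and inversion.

Reducing to letter names: Bb, D, F, A. These stack in thirds as Bb–D–F–A — a Bb major seventh chord.
The lowest note is Bb, the root of the chord, so this is root position (figured bass 7).

Bb major seventh, root position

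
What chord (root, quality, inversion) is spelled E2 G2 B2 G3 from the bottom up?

The distinct note names are E, G, B. Stacked in thirds they read E–G–B, which is a minor triad on E.
With the root (E) in the bass, the chord is in root position (figured bass 5/3).

E minor, root position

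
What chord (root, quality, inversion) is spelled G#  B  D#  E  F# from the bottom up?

The distinct note names are G#, B, D#, E, F#. Stacked in thirds they read E–G#–B–D#–F#, which is a major ninth chord on E.
G# is the third of E major ninth; third in the bass means first inversion.

E major ninth, first inversion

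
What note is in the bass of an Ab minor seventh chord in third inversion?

Gb

Ab minor seventh is Ab–Cb–Eb–Gb. Third inversion places the seventh in the bass: Gb.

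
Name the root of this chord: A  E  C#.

Reordering A, E, C# into stacked thirds gives A–C#–E; the bottom of that stack, A, is the root.

A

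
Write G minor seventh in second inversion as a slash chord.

Gm7/D

Second inversion of G minor seventh has the fifth (D) in the bass. As a slash chord: Gm7/D.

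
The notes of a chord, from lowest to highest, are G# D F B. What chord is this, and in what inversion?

The distinct note names are G#, D, F, B. Stacked in thirds they read G#–B–D–F, which is a diminished seventh chord on G#.
The lowest note is G#, the root of the chord, so this is root position (figured bass 7).

G# diminished seventh, root position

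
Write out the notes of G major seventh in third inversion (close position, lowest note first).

G major seventh is G–B–D–F#. Third inversion puts the seventh (F#) in the bass, with the remaining tones above: F#, G, B, D.

F#, G, B, D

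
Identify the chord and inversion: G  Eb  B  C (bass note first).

The pitch classes G, Eb, B, C arrange in thirds as C–Eb–G–B: a C minor-major seventh chord.
G is the fifth of C minor-major seventh; fifth in the bass means second inversion (figured bass 4/3).

C minor-major seventh, second inversion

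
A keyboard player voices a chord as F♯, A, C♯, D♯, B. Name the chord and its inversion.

Reducing to letter names: F#, A, C#, D#, B. These stack in thirds as B–D#–F#–A–C# — a B dominant ninth chord.
The lowest note is F#, the fifth of the chord, so this is second inversion.

B dominant ninth, second inversion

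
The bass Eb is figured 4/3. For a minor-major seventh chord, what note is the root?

The figures 4/3 mean the fifth of the chord is in the bass. If Eb is the fifth of a minor-major seventh chord, the root is Ab (chord tones Ab–Cb–Eb–G).

Ab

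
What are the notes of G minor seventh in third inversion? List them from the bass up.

The chord tones are G–Bb–D–F. With the seventh (F) lowest for third inversion: F, G, Bb, D.

F, G, Bb, D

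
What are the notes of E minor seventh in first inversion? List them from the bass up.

The chord tones are E–G–B–D. With the third (G) lowest for first inversion: G, B, D, E.

G, B, D, E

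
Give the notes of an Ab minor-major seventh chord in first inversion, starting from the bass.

The chord tones are Ab–Cb–Eb–G. With the third (Cb) lowest for first inversion: Cb, Eb, G, Ab.

Cb, Eb, G, Ab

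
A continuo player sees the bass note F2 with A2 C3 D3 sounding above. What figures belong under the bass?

The notes F, A, C, D stack in thirds as D–F–A–C — a D minor seventh chord. The bass F is the third, so this is first inversion: figured 6/5.

6/5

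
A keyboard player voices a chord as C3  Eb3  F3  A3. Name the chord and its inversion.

The pitch classes C, Eb, F, A arrange in thirds as F–A–C–Eb: an F dominant seventh chord.
C is the fifth of F dominant seventh; fifth in the bass means second inversion (figured bass 4/3).

F dominant seventh, second inversion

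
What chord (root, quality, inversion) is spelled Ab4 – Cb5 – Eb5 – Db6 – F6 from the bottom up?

Db dominant ninth, second inversion

Reducing to letter names: Ab, Cb, Eb, Db, F. These stack in thirds as Db–F–Ab–Cb–Eb — a Db dominant ninth chord.
Ab is the fifth of Db dominant ninth; fifth in the bass means second inversion.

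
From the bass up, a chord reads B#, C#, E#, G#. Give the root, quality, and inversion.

C# major seventh, third inversion

Reducing to letter names: B#, C#, E#, G#. These stack in thirds as C#–E#–G#–B# — a C# major seventh chord.
B# is the seventh of C# major seventh; seventh in the bass means third inversion (figured bass 4/2).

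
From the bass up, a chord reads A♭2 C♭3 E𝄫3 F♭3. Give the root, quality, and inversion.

Reducing to letter names: Ab, Cb, Ebb, Fb. These stack in thirds as Fb–Ab–Cb–Ebb — an Fb dominant seventh chord.
With the third (Ab) in the bass, the chord is in first inversion (figured bass 6/5).

Fb dominant seventh, first inversion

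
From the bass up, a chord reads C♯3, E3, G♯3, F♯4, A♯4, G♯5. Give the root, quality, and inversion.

F# dominant ninth, second inversion

The pitch classes C#, E, G#, F#, A# arrange in thirds as F#–A#–C#–E–G#: an F# dominant ninth chord.
With the fifth (C#) in the bass, the chord is in second inversion.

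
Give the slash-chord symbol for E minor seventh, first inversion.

Em7/G

First inversion of E minor seventh has the third (G) in the bass. As a slash chord: Em7/G.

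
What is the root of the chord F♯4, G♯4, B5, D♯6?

The distinct letter names are F#, G#, B, D#. Arranged as a stack of thirds they read G#–B–D#–F#, so G# is the root (a G# minor seventh chord).

G#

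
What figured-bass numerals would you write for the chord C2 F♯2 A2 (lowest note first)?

6/4

The notes C, F#, A stack in thirds as F#–A–C — an F# diminished triad. The bass C is the fifth, so this is second inversion: figured 6/4.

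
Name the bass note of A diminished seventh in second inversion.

Eb

The fifth of A diminished seventh (A–C–Eb–Gb) is Eb; that is the bass in second inversion.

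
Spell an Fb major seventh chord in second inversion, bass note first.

Cb, Eb, Fb, Ab

The chord tones are Fb–Ab–Cb–Eb. With the fifth (Cb) lowest for second inversion: Cb, Eb, Fb, Ab.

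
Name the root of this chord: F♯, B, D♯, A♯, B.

F#, B, D#, A# are the tones of a B major seventh chord (B–D#–F#–A#), making B the root.

B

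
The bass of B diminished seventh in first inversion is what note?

D

B diminished seventh is B–D–F–Ab. First inversion places the third in the bass: D.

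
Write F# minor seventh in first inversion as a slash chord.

F#m7/A

First inversion of F# minor seventh has the third (A) in the bass. As a slash chord: F#m7/A.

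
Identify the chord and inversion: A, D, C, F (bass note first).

D minor seventh, second inversion

The distinct note names are A, D, C, F. Stacked in thirds they read D–F–A–C, which is a minor seventh chord on D.
The lowest note is A, the fifth of the chord, so this is second inversion (figured bass 4/3).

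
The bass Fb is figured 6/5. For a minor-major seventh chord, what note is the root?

The figures 6/5 mean the third of the chord is in the bass. If Fb is the third of a minor-major seventh chord, the root is Db (chord tones Db–Fb–Ab–C).

Db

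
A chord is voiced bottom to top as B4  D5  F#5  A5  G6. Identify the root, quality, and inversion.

The pitch classes B, D, F#, A, G arrange in thirds as G–B–D–F#–A: a G major ninth chord.
With the third (B) in the bass, the chord is in first inversion.

G major ninth, first inversion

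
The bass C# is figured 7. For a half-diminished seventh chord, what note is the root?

The figures 7 mean the root of the chord is in the bass. If C# is the root of a half-diminished seventh chord, the root is C# (chord tones C#–E–G–B).

C#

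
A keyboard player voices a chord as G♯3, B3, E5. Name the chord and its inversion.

Reducing to letter names: G#, B, E. These stack in thirds as E–G#–B — an E major triad.
With the third (G#) in the bass, the chord is in first inversion (figured bass 6).

E major, first inversion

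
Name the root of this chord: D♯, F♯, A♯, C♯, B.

Reordering D#, F#, A#, C#, B into stacked thirds gives B–D#–F#–A#–C#; the bottom of that stack, B, is the root.

B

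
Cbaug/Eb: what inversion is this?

Cbaug/Eb means Cb augmented with Eb in the bass. Eb is the third of Cb augmented (Cb–Eb–G), so this is first inversion.

first inversion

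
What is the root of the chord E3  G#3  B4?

E

E, G#, B are the tones of an E major triad (E–G#–B), making E the root.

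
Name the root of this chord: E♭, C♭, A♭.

Reordering Eb, Cb, Ab into stacked thirds gives Ab–Cb–Eb; the bottom of that stack, Ab, is the root.

Ab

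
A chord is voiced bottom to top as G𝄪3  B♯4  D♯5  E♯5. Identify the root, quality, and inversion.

E# dominant seventh, first inversion

The pitch classes G##, B#, D#, E# arrange in thirds as E#–G##–B#–D#: an E# dominant seventh chord.
The lowest note is G##, the third of the chord, so this is first inversion (figured bass 6/5).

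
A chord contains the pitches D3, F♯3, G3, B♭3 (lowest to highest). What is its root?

D, F#, G, Bb are the tones of a G minor-major seventh chord (G–Bb–D–F#), making G the root.

G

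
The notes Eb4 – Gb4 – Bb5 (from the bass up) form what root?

Eb, Gb, Bb are the tones of an Eb minor triad (Eb–Gb–Bb), making Eb the root.

Eb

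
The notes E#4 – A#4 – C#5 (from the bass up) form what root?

A#

The distinct letter names are E#, A#, C#. Arranged as a stack of thirds they read A#–C#–E#, so A# is the root (an A# minor triad).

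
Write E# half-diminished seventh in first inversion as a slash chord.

First inversion of E# half-diminished seventh has the third (G#) in the bass. As a slash chord: E#ø7/G#.

E#ø7/G#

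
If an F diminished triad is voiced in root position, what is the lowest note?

In root position the root is lowest. For F diminished (F–Ab–Cb) that is F.

F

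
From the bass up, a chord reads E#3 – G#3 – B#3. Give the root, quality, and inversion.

E# minor, root position

The distinct note names are E#, G#, B#. Stacked in thirds they read E#–G#–B#, which is a minor triad on E#.
With the root (E#) in the bass, the chord is in root position (figured bass 5/3).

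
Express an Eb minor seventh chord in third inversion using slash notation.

Third inversion of Eb minor seventh has the seventh (Db) in the bass. As a slash chord: Ebm7/Db.

Ebm7/Db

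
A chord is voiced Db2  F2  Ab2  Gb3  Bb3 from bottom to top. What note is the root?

Gb

Reordering Db, F, Ab, Gb, Bb into stacked thirds gives Gb–Bb–Db–F–Ab; the bottom of that stack, Gb, is the root.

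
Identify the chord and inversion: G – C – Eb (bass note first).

C minor, second inversion

Reducing to letter names: G, C, Eb. These stack in thirds as C–Eb–G — a C minor triad.
The lowest note is G, the fifth of the chord, so this is second inversion (figured bass 6/4).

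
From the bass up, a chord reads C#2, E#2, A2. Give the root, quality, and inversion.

The distinct note names are C#, E#, A. Stacked in thirds they read A–C#–E#, which is an augmented triad on A.
With the third (C#) in the bass, the chord is in first inversion (figured bass 6).

A augmented, first inversion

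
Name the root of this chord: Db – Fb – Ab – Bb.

Db, Fb, Ab, Bb are the tones of a Bb half-diminished seventh chord (Bb–Db–Fb–Ab), making Bb the root.

Bb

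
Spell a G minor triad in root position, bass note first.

G, Bb, D

G minor is G–Bb–D. Root position puts the root (G) in the bass, with the remaining tones above: G, Bb, D.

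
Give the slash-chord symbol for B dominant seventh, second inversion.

B7/F#

Second inversion of B dominant seventh has the fifth (F#) in the bass. As a slash chord: B7/F#.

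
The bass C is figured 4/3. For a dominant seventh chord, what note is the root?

F

The figures 4/3 mean the fifth of the chord is in the bass. If C is the fifth of a dominant seventh chord, the root is F (chord tones F–A–C–Eb).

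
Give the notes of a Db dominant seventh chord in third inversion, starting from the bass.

The chord tones are Db–F–Ab–Cb. With the seventh (Cb) lowest for third inversion: Cb, Db, F, Ab.

Cb, Db, F, Ab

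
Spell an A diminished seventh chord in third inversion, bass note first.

The chord tones are A–C–Eb–Gb. With the seventh (Gb) lowest for third inversion: Gb, A, C, Eb.

Gb, A, C, Eb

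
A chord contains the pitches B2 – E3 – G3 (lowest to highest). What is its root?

E

Reordering B, E, G into stacked thirds gives E–G–B; the bottom of that stack, E, is the root.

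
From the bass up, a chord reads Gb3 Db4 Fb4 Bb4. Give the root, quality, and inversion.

Gb dominant seventh, root position

The pitch classes Gb, Db, Fb, Bb arrange in thirds as Gb–Bb–Db–Fb: a Gb dominant seventh chord.
With the root (Gb) in the bass, the chord is in root position (figured bass 7).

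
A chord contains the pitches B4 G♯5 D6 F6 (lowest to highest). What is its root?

G#

B, G#, D, F are the tones of a G# diminished seventh chord (G#–B–D–F), making G# the root.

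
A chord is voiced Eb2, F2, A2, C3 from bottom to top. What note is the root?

Eb, F, A, C are the tones of an F dominant seventh chord (F–A–C–Eb), making F the root.

F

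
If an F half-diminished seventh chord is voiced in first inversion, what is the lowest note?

Ab

In first inversion the third is lowest. For F half-diminished seventh (F–Ab–Cb–Eb) that is Ab.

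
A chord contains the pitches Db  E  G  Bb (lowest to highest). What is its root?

E

Reordering Db, E, G, Bb into stacked thirds gives E–G–Bb–Db; the bottom of that stack, E, is the root.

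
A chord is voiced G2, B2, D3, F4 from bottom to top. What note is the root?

G, B, D, F are the tones of a G dominant seventh chord (G–B–D–F), making G the root.

G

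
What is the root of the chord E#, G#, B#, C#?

C#

The distinct letter names are E#, G#, B#, C#. Arranged as a stack of thirds they read C#–E#–G#–B#, so C# is the root (a C# major seventh chord).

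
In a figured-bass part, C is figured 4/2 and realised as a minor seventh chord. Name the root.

D

The figures 4/2 mean the seventh of the chord is in the bass. If C is the seventh of a minor seventh chord, the root is D (chord tones D–F–A–C).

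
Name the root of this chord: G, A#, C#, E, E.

A#

The distinct letter names are G, A#, C#, E. Arranged as a stack of thirds they read A#–C#–E–G, so A# is the root (an A# diminished seventh chord).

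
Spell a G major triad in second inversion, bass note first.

D, G, B

G major is G–B–D. Second inversion puts the fifth (D) in the bass, with the remaining tones above: D, G, B.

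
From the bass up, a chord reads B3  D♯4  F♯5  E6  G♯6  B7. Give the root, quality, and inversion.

The distinct note names are B, D#, F#, E, G#. Stacked in thirds they read E–G#–B–D#–F#, which is a major ninth chord on E.
With the fifth (B) in the bass, the chord is in second inversion.

E major ninth, second inversion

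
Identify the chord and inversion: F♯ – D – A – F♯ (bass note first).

Reducing to letter names: F#, D, A. These stack in thirds as D–F#–A — a D major triad.
With the third (F#) in the bass, the chord is in first inversion (figured bass 6).

D major, first inversion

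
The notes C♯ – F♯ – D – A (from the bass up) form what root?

Reordering C#, F#, D, A into stacked thirds gives D–F#–A–C#; the bottom of that stack, D, is the root.

D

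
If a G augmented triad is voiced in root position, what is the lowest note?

G

The root of G augmented (G–B–D#) is G; that is the bass in root position.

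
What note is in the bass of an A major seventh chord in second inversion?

A major seventh is A–C#–E–G#. Second inversion places the fifth in the bass: E.

E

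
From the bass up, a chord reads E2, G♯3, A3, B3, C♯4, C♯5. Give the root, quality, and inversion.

A major ninth, second inversion

The distinct note names are E, G#, A, B, C#. Stacked in thirds they read A–C#–E–G#–B, which is a major ninth chord on A.
E is the fifth of A major ninth; fifth in the bass means second inversion.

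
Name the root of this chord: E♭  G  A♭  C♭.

Eb, G, Ab, Cb are the tones of an Ab minor-major seventh chord (Ab–Cb–Eb–G), making Ab the root.

Ab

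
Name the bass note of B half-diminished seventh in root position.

B

In root position the root is lowest. For B half-diminished seventh (B–D–F–A) that is B.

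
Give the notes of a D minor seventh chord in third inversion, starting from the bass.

C, D, F, A

D minor seventh is D–F–A–C. Third inversion puts the seventh (C) in the bass, with the remaining tones above: C, D, F, A.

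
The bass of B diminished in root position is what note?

B

B diminished is B–D–F. Root position places the root in the bass: B.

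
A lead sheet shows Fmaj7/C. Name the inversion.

Fmaj7/C means F major seventh with C in the bass. C is the fifth of F major seventh (F–A–C–E), so this is second inversion.

second inversion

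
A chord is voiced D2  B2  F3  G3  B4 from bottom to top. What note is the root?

G

D, B, F, G are the tones of a G dominant seventh chord (G–B–D–F), making G the root.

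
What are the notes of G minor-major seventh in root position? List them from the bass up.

Spelling G minor-major seventh: G–Bb–D–F#. In root position the root is bass, giving G, Bb, D, F# from the bottom.

G, Bb, D, F#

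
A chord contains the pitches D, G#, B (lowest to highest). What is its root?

G#

Reordering D, G#, B into stacked thirds gives G#–B–D; the bottom of that stack, G#, is the root.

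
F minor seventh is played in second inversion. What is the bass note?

C

The fifth of F minor seventh (F–Ab–C–Eb) is C; that is the bass in second inversion.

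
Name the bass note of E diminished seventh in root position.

E

E diminished seventh is E–G–Bb–Db. Root position places the root in the bass: E.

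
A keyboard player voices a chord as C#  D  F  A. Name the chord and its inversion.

D minor-major seventh, third inversion

The distinct note names are C#, D, F, A. Stacked in thirds they read D–F–A–C#, which is a minor-major seventh chord on D.
C# is the seventh of D minor-major seventh; seventh in the bass means third inversion (figured bass 4/2).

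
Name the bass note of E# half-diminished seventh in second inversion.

E# half-diminished seventh is E#–G#–B–D#. Second inversion places the fifth in the bass: B.

B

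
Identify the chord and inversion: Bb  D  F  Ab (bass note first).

Reducing to letter names: Bb, D, F, Ab. These stack in thirds as Bb–D–F–Ab — a Bb dominant seventh chord.
The lowest note is Bb, the root of the chord, so this is root position (figured bass 7).

Bb dominant seventh, root position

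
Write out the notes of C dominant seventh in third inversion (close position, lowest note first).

Bb, C, E, G

C dominant seventh is C–E–G–Bb. Third inversion puts the seventh (Bb) in the bass, with the remaining tones above: Bb, C, E, G.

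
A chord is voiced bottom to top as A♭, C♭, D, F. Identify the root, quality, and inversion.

The distinct note names are Ab, Cb, D, F. Stacked in thirds they read D–F–Ab–Cb, which is a diminished seventh chord on D.
Ab is the fifth of D diminished seventh; fifth in the bass means second inversion (figured bass 4/3).

D diminished seventh, second inversion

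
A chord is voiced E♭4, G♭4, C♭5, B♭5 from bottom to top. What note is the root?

Cb

The distinct letter names are Eb, Gb, Cb, Bb. Arranged as a stack of thirds they read Cb–Eb–Gb–Bb, so Cb is the root (a Cb major seventh chord).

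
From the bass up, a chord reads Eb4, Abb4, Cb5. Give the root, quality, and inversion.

Abb augmented, second inversion

Reducing to letter names: Eb, Abb, Cb. These stack in thirds as Abb–Cb–Eb — an Abb augmented triad.
The lowest note is Eb, the fifth of the chord, so this is second inversion (figured bass 6/4).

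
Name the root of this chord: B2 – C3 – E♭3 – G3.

C

The distinct letter names are B, C, Eb, G. Arranged as a stack of thirds they read C–Eb–G–B, so C is the root (a C minor-major seventh chord).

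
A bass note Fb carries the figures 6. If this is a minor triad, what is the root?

The figures 6 mean the third of the chord is in the bass. If Fb is the third of a minor triad, the root is Db (chord tones Db–Fb–Ab).

Db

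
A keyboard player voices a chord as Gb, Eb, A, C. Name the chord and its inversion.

A diminished seventh, third inversion

The pitch classes Gb, Eb, A, C arrange in thirds as A–C–Eb–Gb: an A diminished seventh chord.
Gb is the seventh of A diminished seventh; seventh in the bass means third inversion (figured bass 4/2).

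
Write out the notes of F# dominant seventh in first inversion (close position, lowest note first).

The chord tones are F#–A#–C#–E. With the third (A#) lowest for first inversion: A#, C#, E, F#.

A#, C#, E, F#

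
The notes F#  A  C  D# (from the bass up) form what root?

D#

The distinct letter names are F#, A, C, D#. Arranged as a stack of thirds they read D#–F#–A–C, so D# is the root (a D# diminished seventh chord).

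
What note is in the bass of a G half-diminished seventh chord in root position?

G

In root position the root is lowest. For G half-diminished seventh (G–Bb–Db–F) that is G.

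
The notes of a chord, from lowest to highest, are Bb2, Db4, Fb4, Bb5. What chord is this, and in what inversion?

The pitch classes Bb, Db, Fb arrange in thirds as Bb–Db–Fb: a Bb diminished triad.
Bb is the root of Bb diminished; root in the bass means root position (figured bass 5/3).

Bb diminished, root position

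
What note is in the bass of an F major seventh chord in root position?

The root of F major seventh (F–A–C–E) is F; that is the bass in root position.

F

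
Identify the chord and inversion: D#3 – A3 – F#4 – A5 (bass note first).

D# diminished, root position

Reducing to letter names: D#, A, F#. These stack in thirds as D#–F#–A — a D# diminished triad.
D# is the root of D# diminished; root in the bass means root position (figured bass 5/3).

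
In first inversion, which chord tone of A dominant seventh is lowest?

C#

In first inversion the third is lowest. For A dominant seventh (A–C#–E–G) that is C#.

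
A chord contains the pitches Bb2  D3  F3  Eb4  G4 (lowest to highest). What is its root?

Reordering Bb, D, F, Eb, G into stacked thirds gives Eb–G–Bb–D–F; the bottom of that stack, Eb, is the root.

Eb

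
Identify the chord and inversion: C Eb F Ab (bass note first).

The pitch classes C, Eb, F, Ab arrange in thirds as F–Ab–C–Eb: an F minor seventh chord.
The lowest note is C, the fifth of the chord, so this is second inversion (figured bass 4/3).

F minor seventh, second inversion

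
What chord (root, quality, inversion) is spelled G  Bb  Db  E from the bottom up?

E diminished seventh, first inversion

The pitch classes G, Bb, Db, E arrange in thirds as E–G–Bb–Db: an E diminished seventh chord.
With the third (G) in the bass, the chord is in first inversion (figured bass 6/5).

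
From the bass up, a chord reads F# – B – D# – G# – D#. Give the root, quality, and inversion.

G# minor seventh, third inversion

Reducing to letter names: F#, B, D#, G#. These stack in thirds as G#–B–D#–F# — a G# minor seventh chord.
F# is the seventh of G# minor seventh; seventh in the bass means third inversion (figured bass 4/2).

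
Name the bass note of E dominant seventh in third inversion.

D

The seventh of E dominant seventh (E–G#–B–D) is D; that is the bass in third inversion.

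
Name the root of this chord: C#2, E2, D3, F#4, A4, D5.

D

The distinct letter names are C#, E, D, F#, A. Arranged as a stack of thirds they read D–F#–A–C#–E, so D is the root (a D major ninth chord).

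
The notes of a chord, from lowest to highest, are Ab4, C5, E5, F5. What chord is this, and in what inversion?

Reducing to letter names: Ab, C, E, F. These stack in thirds as F–Ab–C–E — an F minor-major seventh chord.
The lowest note is Ab, the third of the chord, so this is first inversion (figured bass 6/5).

F minor-major seventh, first inversion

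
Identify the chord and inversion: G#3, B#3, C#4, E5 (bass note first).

C# minor-major seventh, second inversion

The pitch classes G#, B#, C#, E arrange in thirds as C#–E–G#–B#: a C# minor-major seventh chord.
The lowest note is G#, the fifth of the chord, so this is second inversion (figured bass 4/3).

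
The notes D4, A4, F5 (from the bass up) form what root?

D

D, A, F are the tones of a D minor triad (D–F–A), making D the root.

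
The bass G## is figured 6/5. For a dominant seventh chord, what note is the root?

E#

The figures 6/5 mean the third of the chord is in the bass. If G## is the third of a dominant seventh chord, the root is E# (chord tones E#–G##–B#–D#).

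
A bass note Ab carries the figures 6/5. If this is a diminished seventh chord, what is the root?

The figures 6/5 mean the third of the chord is in the bass. If Ab is the third of a diminished seventh chord, the root is F (chord tones F–Ab–Cb–Ebb).

F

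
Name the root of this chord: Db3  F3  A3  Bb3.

Reordering Db, F, A, Bb into stacked thirds gives Bb–Db–F–A; the bottom of that stack, Bb, is the root.

Bb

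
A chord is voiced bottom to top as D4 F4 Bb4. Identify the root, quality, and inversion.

The pitch classes D, F, Bb arrange in thirds as Bb–D–F: a Bb major triad.
The lowest note is D, the third of the chord, so this is first inversion (figured bass 6).

Bb major, first inversion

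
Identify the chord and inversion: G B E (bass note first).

E minor, first inversion

The pitch classes G, B, E arrange in thirds as E–G–B: an E minor triad.
G is the third of E minor; third in the bass means first inversion (figured bass 6).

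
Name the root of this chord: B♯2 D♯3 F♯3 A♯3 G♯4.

Reordering B#, D#, F#, A#, G# into stacked thirds gives G#–B#–D#–F#–A#; the bottom of that stack, G#, is the root.

G#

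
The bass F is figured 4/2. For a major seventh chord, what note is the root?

The figures 4/2 mean the seventh of the chord is in the bass. If F is the seventh of a major seventh chord, the root is Gb (chord tones Gb–Bb–Db–F).

Gb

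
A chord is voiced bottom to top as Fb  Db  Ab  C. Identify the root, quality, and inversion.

Db minor-major seventh, first inversion

The distinct note names are Fb, Db, Ab, C. Stacked in thirds they read Db–Fb–Ab–C, which is a minor-major seventh chord on Db.
The lowest note is Fb, the third of the chord, so this is first inversion (figured bass 6/5).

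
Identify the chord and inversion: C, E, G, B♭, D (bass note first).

The distinct note names are C, E, G, Bb, D. Stacked in thirds they read C–E–G–Bb–D, which is a dominant ninth chord on C.
C is the root of C dominant ninth; root in the bass means root position.

C dominant ninth, root position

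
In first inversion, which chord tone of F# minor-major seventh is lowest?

In first inversion the third is lowest. For F# minor-major seventh (F#–A–C#–E#) that is A.

A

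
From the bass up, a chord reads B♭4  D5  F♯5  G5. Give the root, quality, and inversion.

The distinct note names are Bb, D, F#, G. Stacked in thirds they read G–Bb–D–F#, which is a minor-major seventh chord on G.
Bb is the third of G minor-major seventh; third in the bass means first inversion (figured bass 6/5).

G minor-major seventh, first inversion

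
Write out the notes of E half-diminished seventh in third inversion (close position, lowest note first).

E half-diminished seventh is E–G–Bb–D. Third inversion puts the seventh (D) in the bass, with the remaining tones above: D, E, G, Bb.

D, E, G, Bb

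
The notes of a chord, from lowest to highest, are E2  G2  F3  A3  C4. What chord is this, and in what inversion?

F major ninth, third inversion

Reducing to letter names: E, G, F, A, C. These stack in thirds as F–A–C–E–G — an F major ninth chord.
With the seventh (E) in the bass, the chord is in third inversion.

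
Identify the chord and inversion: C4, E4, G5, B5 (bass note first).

C major seventh, root position

The pitch classes C, E, G, B arrange in thirds as C–E–G–B: a C major seventh chord.
With the root (C) in the bass, the chord is in root position (figured bass 7).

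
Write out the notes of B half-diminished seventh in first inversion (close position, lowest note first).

The chord tones are B–D–F–A. With the third (D) lowest for first inversion: D, F, A, B.

D, F, A, B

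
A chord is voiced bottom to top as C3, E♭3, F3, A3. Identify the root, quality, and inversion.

Reducing to letter names: C, Eb, F, A. These stack in thirds as F–A–C–Eb — an F dominant seventh chord.
C is the fifth of F dominant seventh; fifth in the bass means second inversion (figured bass 4/3).

F dominant seventh, second inversion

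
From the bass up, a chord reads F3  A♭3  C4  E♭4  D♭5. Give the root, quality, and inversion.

Db major ninth, first inversion

The distinct note names are F, Ab, C, Eb, Db. Stacked in thirds they read Db–F–Ab–C–Eb, which is a major ninth chord on Db.
The lowest note is F, the third of the chord, so this is first inversion.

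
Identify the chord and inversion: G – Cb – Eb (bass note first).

The pitch classes G, Cb, Eb arrange in thirds as Cb–Eb–G: a Cb augmented triad.
The lowest note is G, the fifth of the chord, so this is second inversion (figured bass 6/4).

Cb augmented, second inversion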